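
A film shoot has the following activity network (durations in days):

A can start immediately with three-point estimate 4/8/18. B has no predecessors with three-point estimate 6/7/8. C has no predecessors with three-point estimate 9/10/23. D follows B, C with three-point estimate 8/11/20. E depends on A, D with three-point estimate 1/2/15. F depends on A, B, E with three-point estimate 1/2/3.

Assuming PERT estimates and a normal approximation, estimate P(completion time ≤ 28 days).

0.303

te_A = (4 + 4·8 + 18)/6 = 54/6 = 9; σ²_A = ((18−4)/6)² = 5.444
te_B = (6 + 4·7 + 8)/6 = 42/6 = 7; σ²_B = ((8−6)/6)² = 0.111
te_C = (9 + 4·10 + 23)/6 = 72/6 = 12; σ²_C = ((23−9)/6)² = 5.444
te_D = (8 + 4·11 + 20)/6 = 72/6 = 12; σ²_D = ((20−8)/6)² = 4.000
te_E = (1 + 4·2 + 15)/6 = 24/6 = 4; σ²_E = ((15−1)/6)² = 5.444
te_F = (1 + 4·2 + 3)/6 = 12/6 = 2; σ²_F = ((3−1)/6)² = 0.111

Forward pass:
ES_A = 0; EF_A = 9
ES_B = 0; EF_B = 7
ES_C = 0; EF_C = 12
ES_D = max(EF_B=7, EF_C=12) = 12; EF_D = 12+12 = 24
ES_E = max(EF_A=9, EF_D=24) = 24; EF_E = 24+4 = 28
ES_F = max(EF_A=9, EF_B=7, EF_E=28) = 28; EF_F = 28+2 = 30
Expected project duration μ = 30 days. Critical path: C → D → E → F.

Variance along critical path = 5.444 + 4.000 + 5.444 + 0.111 = 15.000; σ = √15.000 = 3.873 days.
Z = (28 − 30) / 3.873 = -0.516
P(T ≤ 28) = Φ(-0.516) ≈ 0.303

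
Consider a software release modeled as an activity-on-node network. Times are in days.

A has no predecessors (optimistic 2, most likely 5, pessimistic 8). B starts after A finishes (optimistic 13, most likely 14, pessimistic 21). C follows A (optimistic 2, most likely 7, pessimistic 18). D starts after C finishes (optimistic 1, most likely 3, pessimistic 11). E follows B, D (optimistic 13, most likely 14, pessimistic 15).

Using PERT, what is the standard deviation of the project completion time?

te_A = (2 + 4·5 + 8)/6 = 30/6 = 5; σ²_A = ((8−2)/6)² = 1.000
te_B = (13 + 4·14 + 21)/6 = 90/6 = 15; σ²_B = ((21−13)/6)² = 1.778
te_C = (2 + 4·7 + 18)/6 = 48/6 = 8; σ²_C = ((18−2)/6)² = 7.111
te_D = (1 + 4·3 + 11)/6 = 24/6 = 4; σ²_D = ((11−1)/6)² = 2.778
te_E = (13 + 4·14 + 15)/6 = 84/6 = 14; σ²_E = ((15−13)/6)² = 0.111

Forward pass:
ES_A = 0; EF_A = 5
ES_B = 5; EF_B = 5+15 = 20
ES_C = 5; EF_C = 5+8 = 13
ES_D = 13; EF_D = 13+4 = 17
ES_E = max(EF_B=20, EF_D=17) = 20; EF_E = 20+14 = 34
Expected project duration μ = 34 days. Critical path: A → B → E.

Variance along critical path = 1.000 + 1.778 + 0.111 = 2.889
σ = √2.889 = 1.700 days

1.70 days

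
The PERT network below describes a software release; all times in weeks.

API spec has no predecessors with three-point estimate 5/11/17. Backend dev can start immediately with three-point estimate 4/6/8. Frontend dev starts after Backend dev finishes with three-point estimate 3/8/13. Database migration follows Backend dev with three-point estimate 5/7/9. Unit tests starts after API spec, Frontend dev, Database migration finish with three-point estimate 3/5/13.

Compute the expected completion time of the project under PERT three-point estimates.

20 weeks

te_API spec = (5 + 4·11 + 17)/6 = 66/6 = 11
te_Backend dev = (4 + 4·6 + 8)/6 = 36/6 = 6
te_Frontend dev = (3 + 4·8 + 13)/6 = 48/6 = 8
te_Database migration = (5 + 4·7 + 9)/6 = 42/6 = 7
te_Unit tests = (3 + 4·5 + 13)/6 = 36/6 = 6

Forward pass:
ES_API spec = 0; EF_API spec = 11
ES_Backend dev = 0; EF_Backend dev = 6
ES_Frontend dev = 6; EF_Frontend dev = 6+8 = 14
ES_Database migration = 6; EF_Database migration = 6+7 = 13
ES_Unit tests = max(EF_API spec=11, EF_Frontend dev=14, EF_Database migration=13) = 14; EF_Unit tests = 14+6 = 20
Expected project duration μ = 20 weeks. Critical path: Backend dev → Frontend dev → Unit tests.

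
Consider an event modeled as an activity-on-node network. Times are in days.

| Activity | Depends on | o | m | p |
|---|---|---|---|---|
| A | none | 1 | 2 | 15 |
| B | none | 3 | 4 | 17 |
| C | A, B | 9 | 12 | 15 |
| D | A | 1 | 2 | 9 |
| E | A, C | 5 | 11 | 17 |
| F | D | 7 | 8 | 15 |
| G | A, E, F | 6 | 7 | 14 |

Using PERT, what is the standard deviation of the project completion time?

te_A = (1 + 4·2 + 15)/6 = 24/6 = 4; σ²_A = ((15−1)/6)² = 5.444
te_B = (3 + 4·4 + 17)/6 = 36/6 = 6; σ²_B = ((17−3)/6)² = 5.444
te_C = (9 + 4·12 + 15)/6 = 72/6 = 12; σ²_C = ((15−9)/6)² = 1.000
te_D = (1 + 4·2 + 9)/6 = 18/6 = 3; σ²_D = ((9−1)/6)² = 1.778
te_E = (5 + 4·11 + 17)/6 = 66/6 = 11; σ²_E = ((17−5)/6)² = 4.000
te_F = (7 + 4·8 + 15)/6 = 54/6 = 9; σ²_F = ((15−7)/6)² = 1.778
te_G = (6 + 4·7 + 14)/6 = 48/6 = 8; σ²_G = ((14−6)/6)² = 1.778

Forward pass:
ES_A = 0; EF_A = 4
ES_B = 0; EF_B = 6
ES_C = max(EF_A=4, EF_B=6) = 6; EF_C = 6+12 = 18
ES_D = 4; EF_D = 4+3 = 7
ES_E = max(EF_A=4, EF_C=18) = 18; EF_E = 18+11 = 29
ES_F = 7; EF_F = 7+9 = 16
ES_G = max(EF_A=4, EF_E=29, EF_F=16) = 29; EF_G = 29+8 = 37
Expected project duration μ = 37 days. Critical path: B → C → E → G.

Variance along critical path = 5.444 + 1.000 + 4.000 + 1.778 = 12.222
σ = √12.222 = 3.496 days

3.50 days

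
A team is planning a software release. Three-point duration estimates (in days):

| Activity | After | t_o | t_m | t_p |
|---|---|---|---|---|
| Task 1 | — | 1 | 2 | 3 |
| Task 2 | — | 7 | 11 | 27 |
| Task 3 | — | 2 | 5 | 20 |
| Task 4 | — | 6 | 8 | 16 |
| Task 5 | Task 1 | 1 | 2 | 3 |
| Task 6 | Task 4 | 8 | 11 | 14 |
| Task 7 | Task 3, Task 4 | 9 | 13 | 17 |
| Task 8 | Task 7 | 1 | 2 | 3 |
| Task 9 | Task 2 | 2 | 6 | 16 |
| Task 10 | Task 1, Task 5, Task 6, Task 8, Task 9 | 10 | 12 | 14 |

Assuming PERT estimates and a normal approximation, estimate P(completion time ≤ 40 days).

te_Task 1 = (1 + 4·2 + 3)/6 = 12/6 = 2; σ²_Task 1 = ((3−1)/6)² = 0.111
te_Task 2 = (7 + 4·11 + 27)/6 = 78/6 = 13; σ²_Task 2 = ((27−7)/6)² = 11.111
te_Task 3 = (2 + 4·5 + 20)/6 = 42/6 = 7; σ²_Task 3 = ((20−2)/6)² = 9.000
te_Task 4 = (6 + 4·8 + 16)/6 = 54/6 = 9; σ²_Task 4 = ((16−6)/6)² = 2.778
te_Task 5 = (1 + 4·2 + 3)/6 = 12/6 = 2; σ²_Task 5 = ((3−1)/6)² = 0.111
te_Task 6 = (8 + 4·11 + 14)/6 = 66/6 = 11; σ²_Task 6 = ((14−8)/6)² = 1.000
te_Task 7 = (9 + 4·13 + 17)/6 = 78/6 = 13; σ²_Task 7 = ((17−9)/6)² = 1.778
te_Task 8 = (1 + 4·2 + 3)/6 = 12/6 = 2; σ²_Task 8 = ((3−1)/6)² = 0.111
te_Task 9 = (2 + 4·6 + 16)/6 = 42/6 = 7; σ²_Task 9 = ((16−2)/6)² = 5.444
te_Task 10 = (10 + 4·12 + 14)/6 = 72/6 = 12; σ²_Task 10 = ((14−10)/6)² = 0.444

Forward pass:
ES_Task 1 = 0; EF_Task 1 = 2
ES_Task 2 = 0; EF_Task 2 = 13
ES_Task 3 = 0; EF_Task 3 = 7
ES_Task 4 = 0; EF_Task 4 = 9
ES_Task 5 = 2; EF_Task 5 = 2+2 = 4
ES_Task 6 = 9; EF_Task 6 = 9+11 = 20
ES_Task 7 = max(EF_Task 3=7, EF_Task 4=9) = 9; EF_Task 7 = 9+13 = 22
ES_Task 8 = 22; EF_Task 8 = 22+2 = 24
ES_Task 9 = 13; EF_Task 9 = 13+7 = 20
ES_Task 10 = max(EF_Task 1=2, EF_Task 5=4, EF_Task 6=20, EF_Task 8=24, EF_Task 9=20) = 24; EF_Task 10 = 24+12 = 36
Expected project duration μ = 36 days. Critical path: Task 4 → Task 7 → Task 8 → Task 10.

Variance along critical path = 2.778 + 1.778 + 0.111 + 0.444 = 5.111; σ = √5.111 = 2.261 days.
Z = (40 − 36) / 2.261 = 1.769
P(T ≤ 40) = Φ(1.769) ≈ 0.962

0.962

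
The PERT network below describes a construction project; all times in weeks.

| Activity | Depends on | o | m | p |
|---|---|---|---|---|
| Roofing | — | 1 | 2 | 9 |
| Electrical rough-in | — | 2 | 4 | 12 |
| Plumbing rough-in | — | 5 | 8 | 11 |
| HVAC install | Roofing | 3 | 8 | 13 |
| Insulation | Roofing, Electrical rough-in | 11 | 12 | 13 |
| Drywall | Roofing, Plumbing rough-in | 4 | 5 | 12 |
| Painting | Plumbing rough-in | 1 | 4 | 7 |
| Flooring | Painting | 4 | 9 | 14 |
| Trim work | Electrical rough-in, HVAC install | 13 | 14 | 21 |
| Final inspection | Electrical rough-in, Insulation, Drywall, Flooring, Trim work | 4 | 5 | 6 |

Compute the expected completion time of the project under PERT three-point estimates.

te_Roofing = (1 + 4·2 + 9)/6 = 18/6 = 3
te_Electrical rough-in = (2 + 4·4 + 12)/6 = 30/6 = 5
te_Plumbing rough-in = (5 + 4·8 + 11)/6 = 48/6 = 8
te_HVAC install = (3 + 4·8 + 13)/6 = 48/6 = 8
te_Insulation = (11 + 4·12 + 13)/6 = 72/6 = 12
te_Drywall = (4 + 4·5 + 12)/6 = 36/6 = 6
te_Painting = (1 + 4·4 + 7)/6 = 24/6 = 4
te_Flooring = (4 + 4·9 + 14)/6 = 54/6 = 9
te_Trim work = (13 + 4·14 + 21)/6 = 90/6 = 15
te_Final inspection = (4 + 4·5 + 6)/6 = 30/6 = 5

Forward pass:
ES_Roofing = 0; EF_Roofing = 3
ES_Electrical rough-in = 0; EF_Electrical rough-in = 5
ES_Plumbing rough-in = 0; EF_Plumbing rough-in = 8
ES_HVAC install = 3; EF_HVAC install = 3+8 = 11
ES_Insulation = max(EF_Roofing=3, EF_Electrical rough-in=5) = 5; EF_Insulation = 5+12 = 17
ES_Drywall = max(EF_Roofing=3, EF_Plumbing rough-in=8) = 8; EF_Drywall = 8+6 = 14
ES_Painting = 8; EF_Painting = 8+4 = 12
ES_Flooring = 12; EF_Flooring = 12+9 = 21
ES_Trim work = max(EF_Electrical rough-in=5, EF_HVAC install=11) = 11; EF_Trim work = 11+15 = 26
ES_Final inspection = max(EF_Electrical rough-in=5, EF_Insulation=17, EF_Drywall=14, EF_Flooring=21, EF_Trim work=26) = 26; EF_Final inspection = 26+5 = 31
Expected project duration μ = 31 weeks. Critical path: Roofing → HVAC install → Trim work → Final inspection.

31 weeks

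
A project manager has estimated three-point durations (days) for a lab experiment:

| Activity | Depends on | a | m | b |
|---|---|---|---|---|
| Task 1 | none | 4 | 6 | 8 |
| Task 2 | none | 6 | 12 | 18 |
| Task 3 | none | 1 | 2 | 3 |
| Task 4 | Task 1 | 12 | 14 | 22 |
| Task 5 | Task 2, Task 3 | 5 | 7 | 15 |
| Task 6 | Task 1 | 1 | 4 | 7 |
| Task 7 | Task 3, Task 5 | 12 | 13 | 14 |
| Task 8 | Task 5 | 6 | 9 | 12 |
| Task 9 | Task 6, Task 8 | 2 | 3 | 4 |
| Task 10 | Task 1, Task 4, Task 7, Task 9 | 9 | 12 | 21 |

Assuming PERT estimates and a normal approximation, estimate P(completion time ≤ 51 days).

te_Task 1 = (4 + 4·6 + 8)/6 = 36/6 = 6; σ²_Task 1 = ((8−4)/6)² = 0.444
te_Task 2 = (6 + 4·12 + 18)/6 = 72/6 = 12; σ²_Task 2 = ((18−6)/6)² = 4.000
te_Task 3 = (1 + 4·2 + 3)/6 = 12/6 = 2; σ²_Task 3 = ((3−1)/6)² = 0.111
te_Task 4 = (12 + 4·14 + 22)/6 = 90/6 = 15; σ²_Task 4 = ((22−12)/6)² = 2.778
te_Task 5 = (5 + 4·7 + 15)/6 = 48/6 = 8; σ²_Task 5 = ((15−5)/6)² = 2.778
te_Task 6 = (1 + 4·4 + 7)/6 = 24/6 = 4; σ²_Task 6 = ((7−1)/6)² = 1.000
te_Task 7 = (12 + 4·13 + 14)/6 = 78/6 = 13; σ²_Task 7 = ((14−12)/6)² = 0.111
te_Task 8 = (6 + 4·9 + 12)/6 = 54/6 = 9; σ²_Task 8 = ((12−6)/6)² = 1.000
te_Task 9 = (2 + 4·3 + 4)/6 = 18/6 = 3; σ²_Task 9 = ((4−2)/6)² = 0.111
te_Task 10 = (9 + 4·12 + 21)/6 = 78/6 = 13; σ²_Task 10 = ((21−9)/6)² = 4.000

Forward pass:
ES_Task 1 = 0; EF_Task 1 = 6
ES_Task 2 = 0; EF_Task 2 = 12
ES_Task 3 = 0; EF_Task 3 = 2
ES_Task 4 = 6; EF_Task 4 = 6+15 = 21
ES_Task 5 = max(EF_Task 2=12, EF_Task 3=2) = 12; EF_Task 5 = 12+8 = 20
ES_Task 6 = 6; EF_Task 6 = 6+4 = 10
ES_Task 7 = max(EF_Task 3=2, EF_Task 5=20) = 20; EF_Task 7 = 20+13 = 33
ES_Task 8 = 20; EF_Task 8 = 20+9 = 29
ES_Task 9 = max(EF_Task 6=10, EF_Task 8=29) = 29; EF_Task 9 = 29+3 = 32
ES_Task 10 = max(EF_Task 1=6, EF_Task 4=21, EF_Task 7=33, EF_Task 9=32) = 33; EF_Task 10 = 33+13 = 46
Expected project duration μ = 46 days. Critical path: Task 2 → Task 5 → Task 7 → Task 10.

Variance along critical path = 4.000 + 2.778 + 0.111 + 4.000 = 10.889; σ = √10.889 = 3.300 days.
Z = (51 − 46) / 3.300 = 1.515
P(T ≤ 51) = Φ(1.515) ≈ 0.935

0.935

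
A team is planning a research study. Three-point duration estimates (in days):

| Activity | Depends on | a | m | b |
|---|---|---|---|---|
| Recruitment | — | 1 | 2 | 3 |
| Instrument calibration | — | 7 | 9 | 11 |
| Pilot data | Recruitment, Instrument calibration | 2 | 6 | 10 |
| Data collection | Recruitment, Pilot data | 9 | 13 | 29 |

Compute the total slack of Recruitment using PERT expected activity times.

te_Recruitment = (1 + 4·2 + 3)/6 = 12/6 = 2
te_Instrument calibration = (7 + 4·9 + 11)/6 = 54/6 = 9
te_Pilot data = (2 + 4·6 + 10)/6 = 36/6 = 6
te_Data collection = (9 + 4·13 + 29)/6 = 90/6 = 15

Forward pass:
ES_Recruitment = 0; EF_Recruitment = 2
ES_Instrument calibration = 0; EF_Instrument calibration = 9
ES_Pilot data = max(EF_Recruitment=2, EF_Instrument calibration=9) = 9; EF_Pilot data = 9+6 = 15
ES_Data collection = max(EF_Recruitment=2, EF_Pilot data=15) = 15; EF_Data collection = 15+15 = 30
Expected project duration μ = 30 days. Critical path: Instrument calibration → Pilot data → Data collection.

Backward pass:
LF_Data collection = 30; LS_Data collection = 30−15 = 15
LF_Pilot data = LS_Data collection = 15; LS_Pilot data = 15−6 = 9
LF_Instrument calibration = LS_Pilot data = 9; LS_Instrument calibration = 9−9 = 0
LF_Recruitment = min(LS_Pilot data=9, LS_Data collection=15) = 9; LS_Recruitment = 9−2 = 7
Slack_Recruitment = LS_Recruitment − ES_Recruitment = 7 − 0 = 7

7 days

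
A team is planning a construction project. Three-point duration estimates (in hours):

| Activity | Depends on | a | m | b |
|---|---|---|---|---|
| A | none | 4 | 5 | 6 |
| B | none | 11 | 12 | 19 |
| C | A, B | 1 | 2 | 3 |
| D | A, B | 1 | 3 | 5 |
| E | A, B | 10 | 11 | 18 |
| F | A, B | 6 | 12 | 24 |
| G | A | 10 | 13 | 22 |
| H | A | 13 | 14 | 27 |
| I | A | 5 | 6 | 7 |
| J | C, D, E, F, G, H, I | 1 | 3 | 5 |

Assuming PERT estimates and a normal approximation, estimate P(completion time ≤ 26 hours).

te_A = (4 + 4·5 + 6)/6 = 30/6 = 5; σ²_A = ((6−4)/6)² = 0.111
te_B = (11 + 4·12 + 19)/6 = 78/6 = 13; σ²_B = ((19−11)/6)² = 1.778
te_C = (1 + 4·2 + 3)/6 = 12/6 = 2; σ²_C = ((3−1)/6)² = 0.111
te_D = (1 + 4·3 + 5)/6 = 18/6 = 3; σ²_D = ((5−1)/6)² = 0.444
te_E = (10 + 4·11 + 18)/6 = 72/6 = 12; σ²_E = ((18−10)/6)² = 1.778
te_F = (6 + 4·12 + 24)/6 = 78/6 = 13; σ²_F = ((24−6)/6)² = 9.000
te_G = (10 + 4·13 + 22)/6 = 84/6 = 14; σ²_G = ((22−10)/6)² = 4.000
te_H = (13 + 4·14 + 27)/6 = 96/6 = 16; σ²_H = ((27−13)/6)² = 5.444
te_I = (5 + 4·6 + 7)/6 = 36/6 = 6; σ²_I = ((7−5)/6)² = 0.111
te_J = (1 + 4·3 + 5)/6 = 18/6 = 3; σ²_J = ((5−1)/6)² = 0.444

Forward pass:
ES_A = 0; EF_A = 5
ES_B = 0; EF_B = 13
ES_C = max(EF_A=5, EF_B=13) = 13; EF_C = 13+2 = 15
ES_D = max(EF_A=5, EF_B=13) = 13; EF_D = 13+3 = 16
ES_E = max(EF_A=5, EF_B=13) = 13; EF_E = 13+12 = 25
ES_F = max(EF_A=5, EF_B=13) = 13; EF_F = 13+13 = 26
ES_G = 5; EF_G = 5+14 = 19
ES_H = 5; EF_H = 5+16 = 21
ES_I = 5; EF_I = 5+6 = 11
ES_J = max(EF_C=15, EF_D=16, EF_E=25, EF_F=26, EF_G=19, EF_H=21, EF_I=11) = 26; EF_J = 26+3 = 29
Expected project duration μ = 29 hours. Critical path: B → F → J.

Variance along critical path = 1.778 + 9.000 + 0.444 = 11.222; σ = √11.222 = 3.350 hours.
Z = (26 − 29) / 3.350 = -0.896
P(T ≤ 26) = Φ(-0.896) ≈ 0.185

0.185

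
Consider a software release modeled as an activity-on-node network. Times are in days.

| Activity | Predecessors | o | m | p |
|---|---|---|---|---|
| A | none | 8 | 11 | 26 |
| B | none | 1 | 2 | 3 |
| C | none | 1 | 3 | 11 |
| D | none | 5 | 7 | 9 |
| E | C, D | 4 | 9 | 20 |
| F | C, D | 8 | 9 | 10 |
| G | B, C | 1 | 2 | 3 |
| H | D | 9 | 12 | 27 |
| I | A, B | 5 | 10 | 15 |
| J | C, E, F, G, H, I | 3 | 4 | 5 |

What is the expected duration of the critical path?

te_A = (8 + 4·11 + 26)/6 = 78/6 = 13
te_B = (1 + 4·2 + 3)/6 = 12/6 = 2
te_C = (1 + 4·3 + 11)/6 = 24/6 = 4
te_D = (5 + 4·7 + 9)/6 = 42/6 = 7
te_E = (4 + 4·9 + 20)/6 = 60/6 = 10
te_F = (8 + 4·9 + 10)/6 = 54/6 = 9
te_G = (1 + 4·2 + 3)/6 = 12/6 = 2
te_H = (9 + 4·12 + 27)/6 = 84/6 = 14
te_I = (5 + 4·10 + 15)/6 = 60/6 = 10
te_J = (3 + 4·4 + 5)/6 = 24/6 = 4

Forward pass:
ES_A = 0; EF_A = 13
ES_B = 0; EF_B = 2
ES_C = 0; EF_C = 4
ES_D = 0; EF_D = 7
ES_E = max(EF_C=4, EF_D=7) = 7; EF_E = 7+10 = 17
ES_F = max(EF_C=4, EF_D=7) = 7; EF_F = 7+9 = 16
ES_G = max(EF_B=2, EF_C=4) = 4; EF_G = 4+2 = 6
ES_H = 7; EF_H = 7+14 = 21
ES_I = max(EF_A=13, EF_B=2) = 13; EF_I = 13+10 = 23
ES_J = max(EF_C=4, EF_E=17, EF_F=16, EF_G=6, EF_H=21, EF_I=23) = 23; EF_J = 23+4 = 27
Expected project duration μ = 27 days. Critical path: A → I → J.

27 days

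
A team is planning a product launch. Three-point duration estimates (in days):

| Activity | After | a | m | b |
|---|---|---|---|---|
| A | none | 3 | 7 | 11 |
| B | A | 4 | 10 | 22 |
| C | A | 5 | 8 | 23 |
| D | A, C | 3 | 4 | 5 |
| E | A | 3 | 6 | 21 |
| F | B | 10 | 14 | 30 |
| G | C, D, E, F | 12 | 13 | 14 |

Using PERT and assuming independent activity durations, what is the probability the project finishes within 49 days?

0.665

te_A = (3 + 4·7 + 11)/6 = 42/6 = 7; σ²_A = ((11−3)/6)² = 1.778
te_B = (4 + 4·10 + 22)/6 = 66/6 = 11; σ²_B = ((22−4)/6)² = 9.000
te_C = (5 + 4·8 + 23)/6 = 60/6 = 10; σ²_C = ((23−5)/6)² = 9.000
te_D = (3 + 4·4 + 5)/6 = 24/6 = 4; σ²_D = ((5−3)/6)² = 0.111
te_E = (3 + 4·6 + 21)/6 = 48/6 = 8; σ²_E = ((21−3)/6)² = 9.000
te_F = (10 + 4·14 + 30)/6 = 96/6 = 16; σ²_F = ((30−10)/6)² = 11.111
te_G = (12 + 4·13 + 14)/6 = 78/6 = 13; σ²_G = ((14−12)/6)² = 0.111

Forward pass:
ES_A = 0; EF_A = 7
ES_B = 7; EF_B = 7+11 = 18
ES_C = 7; EF_C = 7+10 = 17
ES_D = max(EF_A=7, EF_C=17) = 17; EF_D = 17+4 = 21
ES_E = 7; EF_E = 7+8 = 15
ES_F = 18; EF_F = 18+16 = 34
ES_G = max(EF_C=17, EF_D=21, EF_E=15, EF_F=34) = 34; EF_G = 34+13 = 47
Expected project duration μ = 47 days. Critical path: A → B → F → G.

Variance along critical path = 1.778 + 9.000 + 11.111 + 0.111 = 22.000; σ = √22.000 = 4.690 days.
Z = (49 − 47) / 4.690 = 0.426
P(T ≤ 49) = Φ(0.426) ≈ 0.665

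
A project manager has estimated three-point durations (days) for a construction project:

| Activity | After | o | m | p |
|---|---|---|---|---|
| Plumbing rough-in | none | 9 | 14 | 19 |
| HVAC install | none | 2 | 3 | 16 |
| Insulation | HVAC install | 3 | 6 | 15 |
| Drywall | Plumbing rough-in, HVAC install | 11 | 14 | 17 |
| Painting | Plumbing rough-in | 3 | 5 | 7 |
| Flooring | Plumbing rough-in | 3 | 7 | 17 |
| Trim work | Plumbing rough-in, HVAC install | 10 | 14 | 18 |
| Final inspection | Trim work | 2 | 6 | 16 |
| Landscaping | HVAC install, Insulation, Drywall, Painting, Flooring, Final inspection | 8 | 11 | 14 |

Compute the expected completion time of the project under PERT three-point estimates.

46 days

te_Plumbing rough-in = (9 + 4·14 + 19)/6 = 84/6 = 14
te_HVAC install = (2 + 4·3 + 16)/6 = 30/6 = 5
te_Insulation = (3 + 4·6 + 15)/6 = 42/6 = 7
te_Drywall = (11 + 4·14 + 17)/6 = 84/6 = 14
te_Painting = (3 + 4·5 + 7)/6 = 30/6 = 5
te_Flooring = (3 + 4·7 + 17)/6 = 48/6 = 8
te_Trim work = (10 + 4·14 + 18)/6 = 84/6 = 14
te_Final inspection = (2 + 4·6 + 16)/6 = 42/6 = 7
te_Landscaping = (8 + 4·11 + 14)/6 = 66/6 = 11

Forward pass:
ES_Plumbing rough-in = 0; EF_Plumbing rough-in = 14
ES_HVAC install = 0; EF_HVAC install = 5
ES_Insulation = 5; EF_Insulation = 5+7 = 12
ES_Drywall = max(EF_Plumbing rough-in=14, EF_HVAC install=5) = 14; EF_Drywall = 14+14 = 28
ES_Painting = 14; EF_Painting = 14+5 = 19
ES_Flooring = 14; EF_Flooring = 14+8 = 22
ES_Trim work = max(EF_Plumbing rough-in=14, EF_HVAC install=5) = 14; EF_Trim work = 14+14 = 28
ES_Final inspection = 28; EF_Final inspection = 28+7 = 35
ES_Landscaping = max(EF_HVAC install=5, EF_Insulation=12, EF_Drywall=28, EF_Painting=19, EF_Flooring=22, EF_Final inspection=35) = 35; EF_Landscaping = 35+11 = 46
Expected project duration μ = 46 days. Critical path: Plumbing rough-in → Trim work → Final inspection → Landscaping.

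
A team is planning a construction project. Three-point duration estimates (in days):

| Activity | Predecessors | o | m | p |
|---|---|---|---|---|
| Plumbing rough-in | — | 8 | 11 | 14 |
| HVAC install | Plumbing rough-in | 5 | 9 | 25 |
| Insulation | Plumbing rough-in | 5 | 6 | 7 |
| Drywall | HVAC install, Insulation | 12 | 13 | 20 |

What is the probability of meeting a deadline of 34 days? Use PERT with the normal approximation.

0.296

te_Plumbing rough-in = (8 + 4·11 + 14)/6 = 66/6 = 11; σ²_Plumbing rough-in = ((14−8)/6)² = 1.000
te_HVAC install = (5 + 4·9 + 25)/6 = 66/6 = 11; σ²_HVAC install = ((25−5)/6)² = 11.111
te_Insulation = (5 + 4·6 + 7)/6 = 36/6 = 6; σ²_Insulation = ((7−5)/6)² = 0.111
te_Drywall = (12 + 4·13 + 20)/6 = 84/6 = 14; σ²_Drywall = ((20−12)/6)² = 1.778

Forward pass:
ES_Plumbing rough-in = 0; EF_Plumbing rough-in = 11
ES_HVAC install = 11; EF_HVAC install = 11+11 = 22
ES_Insulation = 11; EF_Insulation = 11+6 = 17
ES_Drywall = max(EF_HVAC install=22, EF_Insulation=17) = 22; EF_Drywall = 22+14 = 36
Expected project duration μ = 36 days. Critical path: Plumbing rough-in → HVAC install → Drywall.

Variance along critical path = 1.000 + 11.111 + 1.778 = 13.889; σ = √13.889 = 3.727 days.
Z = (34 − 36) / 3.727 = -0.537
P(T ≤ 34) = Φ(-0.537) ≈ 0.296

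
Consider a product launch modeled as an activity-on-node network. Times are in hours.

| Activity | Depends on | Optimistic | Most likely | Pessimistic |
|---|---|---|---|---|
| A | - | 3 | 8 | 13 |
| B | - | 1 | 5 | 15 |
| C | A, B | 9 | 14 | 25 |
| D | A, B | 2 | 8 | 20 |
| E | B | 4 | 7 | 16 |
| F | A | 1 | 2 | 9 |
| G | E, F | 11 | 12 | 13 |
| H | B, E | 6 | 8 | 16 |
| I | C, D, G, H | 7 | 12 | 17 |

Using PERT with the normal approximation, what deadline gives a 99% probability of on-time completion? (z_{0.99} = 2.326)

te_A = (3 + 4·8 + 13)/6 = 48/6 = 8; σ²_A = ((13−3)/6)² = 2.778
te_B = (1 + 4·5 + 15)/6 = 36/6 = 6; σ²_B = ((15−1)/6)² = 5.444
te_C = (9 + 4·14 + 25)/6 = 90/6 = 15; σ²_C = ((25−9)/6)² = 7.111
te_D = (2 + 4·8 + 20)/6 = 54/6 = 9; σ²_D = ((20−2)/6)² = 9.000
te_E = (4 + 4·7 + 16)/6 = 48/6 = 8; σ²_E = ((16−4)/6)² = 4.000
te_F = (1 + 4·2 + 9)/6 = 18/6 = 3; σ²_F = ((9−1)/6)² = 1.778
te_G = (11 + 4·12 + 13)/6 = 72/6 = 12; σ²_G = ((13−11)/6)² = 0.111
te_H = (6 + 4·8 + 16)/6 = 54/6 = 9; σ²_H = ((16−6)/6)² = 2.778
te_I = (7 + 4·12 + 17)/6 = 72/6 = 12; σ²_I = ((17−7)/6)² = 2.778

Forward pass:
ES_A = 0; EF_A = 8
ES_B = 0; EF_B = 6
ES_C = max(EF_A=8, EF_B=6) = 8; EF_C = 8+15 = 23
ES_D = max(EF_A=8, EF_B=6) = 8; EF_D = 8+9 = 17
ES_E = 6; EF_E = 6+8 = 14
ES_F = 8; EF_F = 8+3 = 11
ES_G = max(EF_E=14, EF_F=11) = 14; EF_G = 14+12 = 26
ES_H = max(EF_B=6, EF_E=14) = 14; EF_H = 14+9 = 23
ES_I = max(EF_C=23, EF_D=17, EF_G=26, EF_H=23) = 26; EF_I = 26+12 = 38
Expected project duration μ = 38 hours. Critical path: B → E → G → I.

Variance along critical path = 5.444 + 4.000 + 0.111 + 2.778 = 12.333; σ = 3.512 hours.
D = μ + z·σ = 38 + 2.326·3.512 = 46.2 hours

46.2 hours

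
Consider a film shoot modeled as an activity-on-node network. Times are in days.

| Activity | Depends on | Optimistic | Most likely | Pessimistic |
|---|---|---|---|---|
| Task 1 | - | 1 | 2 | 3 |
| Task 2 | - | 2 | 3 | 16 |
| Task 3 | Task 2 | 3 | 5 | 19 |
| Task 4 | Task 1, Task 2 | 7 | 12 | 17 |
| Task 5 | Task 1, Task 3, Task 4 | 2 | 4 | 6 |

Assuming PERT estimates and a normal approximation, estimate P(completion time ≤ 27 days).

te_Task 1 = (1 + 4·2 + 3)/6 = 12/6 = 2; σ²_Task 1 = ((3−1)/6)² = 0.111
te_Task 2 = (2 + 4·3 + 16)/6 = 30/6 = 5; σ²_Task 2 = ((16−2)/6)² = 5.444
te_Task 3 = (3 + 4·5 + 19)/6 = 42/6 = 7; σ²_Task 3 = ((19−3)/6)² = 7.111
te_Task 4 = (7 + 4·12 + 17)/6 = 72/6 = 12; σ²_Task 4 = ((17−7)/6)² = 2.778
te_Task 5 = (2 + 4·4 + 6)/6 = 24/6 = 4; σ²_Task 5 = ((6−2)/6)² = 0.444

Forward pass:
ES_Task 1 = 0; EF_Task 1 = 2
ES_Task 2 = 0; EF_Task 2 = 5
ES_Task 3 = 5; EF_Task 3 = 5+7 = 12
ES_Task 4 = max(EF_Task 1=2, EF_Task 2=5) = 5; EF_Task 4 = 5+12 = 17
ES_Task 5 = max(EF_Task 1=2, EF_Task 3=12, EF_Task 4=17) = 17; EF_Task 5 = 17+4 = 21
Expected project duration μ = 21 days. Critical path: Task 2 → Task 4 → Task 5.

Variance along critical path = 5.444 + 2.778 + 0.444 = 8.667; σ = √8.667 = 2.944 days.
Z = (27 − 21) / 2.944 = 2.038
P(T ≤ 27) = Φ(2.038) ≈ 0.979

0.979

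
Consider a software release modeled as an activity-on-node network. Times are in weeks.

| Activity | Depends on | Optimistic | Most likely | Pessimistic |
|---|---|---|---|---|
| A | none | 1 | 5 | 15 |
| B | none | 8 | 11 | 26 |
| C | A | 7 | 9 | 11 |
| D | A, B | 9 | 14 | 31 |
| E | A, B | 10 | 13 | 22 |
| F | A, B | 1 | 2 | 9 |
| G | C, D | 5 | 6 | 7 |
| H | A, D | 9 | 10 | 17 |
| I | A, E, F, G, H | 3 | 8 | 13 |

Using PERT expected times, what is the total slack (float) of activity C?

19 weeks

te_A = (1 + 4·5 + 15)/6 = 36/6 = 6
te_B = (8 + 4·11 + 26)/6 = 78/6 = 13
te_C = (7 + 4·9 + 11)/6 = 54/6 = 9
te_D = (9 + 4·14 + 31)/6 = 96/6 = 16
te_E = (10 + 4·13 + 22)/6 = 84/6 = 14
te_F = (1 + 4·2 + 9)/6 = 18/6 = 3
te_G = (5 + 4·6 + 7)/6 = 36/6 = 6
te_H = (9 + 4·10 + 17)/6 = 66/6 = 11
te_I = (3 + 4·8 + 13)/6 = 48/6 = 8

Forward pass:
ES_A = 0; EF_A = 6
ES_B = 0; EF_B = 13
ES_C = 6; EF_C = 6+9 = 15
ES_D = max(EF_A=6, EF_B=13) = 13; EF_D = 13+16 = 29
ES_E = max(EF_A=6, EF_B=13) = 13; EF_E = 13+14 = 27
ES_F = max(EF_A=6, EF_B=13) = 13; EF_F = 13+3 = 16
ES_G = max(EF_C=15, EF_D=29) = 29; EF_G = 29+6 = 35
ES_H = max(EF_A=6, EF_D=29) = 29; EF_H = 29+11 = 40
ES_I = max(EF_A=6, EF_E=27, EF_F=16, EF_G=35, EF_H=40) = 40; EF_I = 40+8 = 48
Expected project duration μ = 48 weeks. Critical path: B → D → H → I.

Backward pass:
LF_I = 48; LS_I = 48−8 = 40
LF_H = LS_I = 40; LS_H = 40−11 = 29
LF_G = LS_I = 40; LS_G = 40−6 = 34
LF_F = LS_I = 40; LS_F = 40−3 = 37
LF_E = LS_I = 40; LS_E = 40−14 = 26
LF_D = min(LS_G=34, LS_H=29) = 29; LS_D = 29−16 = 13
LF_C = LS_G = 34; LS_C = 34−9 = 25
LF_B = min(LS_D=13, LS_E=26, LS_F=37) = 13; LS_B = 13−13 = 0
LF_A = min(LS_C=25, LS_D=13, LS_E=26, LS_F=37, LS_H=29, LS_I=40) = 13; LS_A = 13−6 = 7
Slack_C = LS_C − ES_C = 25 − 6 = 19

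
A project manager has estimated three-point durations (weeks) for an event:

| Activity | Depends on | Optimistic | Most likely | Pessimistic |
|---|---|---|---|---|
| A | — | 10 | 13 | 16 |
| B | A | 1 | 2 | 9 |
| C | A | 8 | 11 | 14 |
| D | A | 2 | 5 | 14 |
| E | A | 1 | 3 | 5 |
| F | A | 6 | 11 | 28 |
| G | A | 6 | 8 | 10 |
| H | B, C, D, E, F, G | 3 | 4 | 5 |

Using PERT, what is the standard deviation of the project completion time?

te_A = (10 + 4·13 + 16)/6 = 78/6 = 13; σ²_A = ((16−10)/6)² = 1.000
te_B = (1 + 4·2 + 9)/6 = 18/6 = 3; σ²_B = ((9−1)/6)² = 1.778
te_C = (8 + 4·11 + 14)/6 = 66/6 = 11; σ²_C = ((14−8)/6)² = 1.000
te_D = (2 + 4·5 + 14)/6 = 36/6 = 6; σ²_D = ((14−2)/6)² = 4.000
te_E = (1 + 4·3 + 5)/6 = 18/6 = 3; σ²_E = ((5−1)/6)² = 0.444
te_F = (6 + 4·11 + 28)/6 = 78/6 = 13; σ²_F = ((28−6)/6)² = 13.444
te_G = (6 + 4·8 + 10)/6 = 48/6 = 8; σ²_G = ((10−6)/6)² = 0.444
te_H = (3 + 4·4 + 5)/6 = 24/6 = 4; σ²_H = ((5−3)/6)² = 0.111

Forward pass:
ES_A = 0; EF_A = 13
ES_B = 13; EF_B = 13+3 = 16
ES_C = 13; EF_C = 13+11 = 24
ES_D = 13; EF_D = 13+6 = 19
ES_E = 13; EF_E = 13+3 = 16
ES_F = 13; EF_F = 13+13 = 26
ES_G = 13; EF_G = 13+8 = 21
ES_H = max(EF_B=16, EF_C=24, EF_D=19, EF_E=16, EF_F=26, EF_G=21) = 26; EF_H = 26+4 = 30
Expected project duration μ = 30 weeks. Critical path: A → F → H.

Variance along critical path = 1.000 + 13.444 + 0.111 = 14.556
σ = √14.556 = 3.815 weeks

3.82 weeks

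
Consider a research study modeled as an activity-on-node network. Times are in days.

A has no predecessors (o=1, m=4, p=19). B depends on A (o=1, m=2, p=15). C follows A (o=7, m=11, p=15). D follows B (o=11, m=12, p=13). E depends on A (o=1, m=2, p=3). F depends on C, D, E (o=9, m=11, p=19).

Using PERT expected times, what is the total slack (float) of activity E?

te_A = (1 + 4·4 + 19)/6 = 36/6 = 6
te_B = (1 + 4·2 + 15)/6 = 24/6 = 4
te_C = (7 + 4·11 + 15)/6 = 66/6 = 11
te_D = (11 + 4·12 + 13)/6 = 72/6 = 12
te_E = (1 + 4·2 + 3)/6 = 12/6 = 2
te_F = (9 + 4·11 + 19)/6 = 72/6 = 12

Forward pass:
ES_A = 0; EF_A = 6
ES_B = 6; EF_B = 6+4 = 10
ES_C = 6; EF_C = 6+11 = 17
ES_D = 10; EF_D = 10+12 = 22
ES_E = 6; EF_E = 6+2 = 8
ES_F = max(EF_C=17, EF_D=22, EF_E=8) = 22; EF_F = 22+12 = 34
Expected project duration μ = 34 days. Critical path: A → B → D → F.

Backward pass:
LF_F = 34; LS_F = 34−12 = 22
LF_E = LS_F = 22; LS_E = 22−2 = 20
LF_D = LS_F = 22; LS_D = 22−12 = 10
LF_C = LS_F = 22; LS_C = 22−11 = 11
LF_B = LS_D = 10; LS_B = 10−4 = 6
LF_A = min(LS_B=6, LS_C=11, LS_E=20) = 6; LS_A = 6−6 = 0
Slack_E = LS_E − ES_E = 20 − 6 = 14

14 days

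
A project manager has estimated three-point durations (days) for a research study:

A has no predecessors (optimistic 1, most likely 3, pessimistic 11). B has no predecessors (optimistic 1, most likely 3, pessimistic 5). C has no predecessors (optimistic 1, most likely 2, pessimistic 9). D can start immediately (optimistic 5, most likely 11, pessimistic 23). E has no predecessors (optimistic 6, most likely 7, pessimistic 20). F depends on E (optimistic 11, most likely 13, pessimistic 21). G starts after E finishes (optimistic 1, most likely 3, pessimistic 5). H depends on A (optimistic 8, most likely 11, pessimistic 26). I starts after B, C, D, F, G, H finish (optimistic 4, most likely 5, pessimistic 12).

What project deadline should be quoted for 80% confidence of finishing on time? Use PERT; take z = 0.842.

31.7 days

te_A = (1 + 4·3 + 11)/6 = 24/6 = 4; σ²_A = ((11−1)/6)² = 2.778
te_B = (1 + 4·3 + 5)/6 = 18/6 = 3; σ²_B = ((5−1)/6)² = 0.444
te_C = (1 + 4·2 + 9)/6 = 18/6 = 3; σ²_C = ((9−1)/6)² = 1.778
te_D = (5 + 4·11 + 23)/6 = 72/6 = 12; σ²_D = ((23−5)/6)² = 9.000
te_E = (6 + 4·7 + 20)/6 = 54/6 = 9; σ²_E = ((20−6)/6)² = 5.444
te_F = (11 + 4·13 + 21)/6 = 84/6 = 14; σ²_F = ((21−11)/6)² = 2.778
te_G = (1 + 4·3 + 5)/6 = 18/6 = 3; σ²_G = ((5−1)/6)² = 0.444
te_H = (8 + 4·11 + 26)/6 = 78/6 = 13; σ²_H = ((26−8)/6)² = 9.000
te_I = (4 + 4·5 + 12)/6 = 36/6 = 6; σ²_I = ((12−4)/6)² = 1.778

Forward pass:
ES_A = 0; EF_A = 4
ES_B = 0; EF_B = 3
ES_C = 0; EF_C = 3
ES_D = 0; EF_D = 12
ES_E = 0; EF_E = 9
ES_F = 9; EF_F = 9+14 = 23
ES_G = 9; EF_G = 9+3 = 12
ES_H = 4; EF_H = 4+13 = 17
ES_I = max(EF_B=3, EF_C=3, EF_D=12, EF_F=23, EF_G=12, EF_H=17) = 23; EF_I = 23+6 = 29
Expected project duration μ = 29 days. Critical path: E → F → I.

Variance along critical path = 5.444 + 2.778 + 1.778 = 10.000; σ = 3.162 days.
D = μ + z·σ = 29 + 0.842·3.162 = 31.7 days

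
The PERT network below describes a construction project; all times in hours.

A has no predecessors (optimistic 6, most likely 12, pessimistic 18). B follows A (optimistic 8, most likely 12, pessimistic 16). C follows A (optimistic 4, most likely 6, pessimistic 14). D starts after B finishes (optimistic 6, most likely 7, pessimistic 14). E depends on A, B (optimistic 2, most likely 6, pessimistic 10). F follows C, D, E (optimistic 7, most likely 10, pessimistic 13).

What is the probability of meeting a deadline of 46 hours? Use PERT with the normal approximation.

te_A = (6 + 4·12 + 18)/6 = 72/6 = 12; σ²_A = ((18−6)/6)² = 4.000
te_B = (8 + 4·12 + 16)/6 = 72/6 = 12; σ²_B = ((16−8)/6)² = 1.778
te_C = (4 + 4·6 + 14)/6 = 42/6 = 7; σ²_C = ((14−4)/6)² = 2.778
te_D = (6 + 4·7 + 14)/6 = 48/6 = 8; σ²_D = ((14−6)/6)² = 1.778
te_E = (2 + 4·6 + 10)/6 = 36/6 = 6; σ²_E = ((10−2)/6)² = 1.778
te_F = (7 + 4·10 + 13)/6 = 60/6 = 10; σ²_F = ((13−7)/6)² = 1.000

Forward pass:
ES_A = 0; EF_A = 12
ES_B = 12; EF_B = 12+12 = 24
ES_C = 12; EF_C = 12+7 = 19
ES_D = 24; EF_D = 24+8 = 32
ES_E = max(EF_A=12, EF_B=24) = 24; EF_E = 24+6 = 30
ES_F = max(EF_C=19, EF_D=32, EF_E=30) = 32; EF_F = 32+10 = 42
Expected project duration μ = 42 hours. Critical path: A → B → D → F.

Variance along critical path = 4.000 + 1.778 + 1.778 + 1.000 = 8.556; σ = √8.556 = 2.925 hours.
Z = (46 − 42) / 2.925 = 1.368
P(T ≤ 46) = Φ(1.368) ≈ 0.914

0.914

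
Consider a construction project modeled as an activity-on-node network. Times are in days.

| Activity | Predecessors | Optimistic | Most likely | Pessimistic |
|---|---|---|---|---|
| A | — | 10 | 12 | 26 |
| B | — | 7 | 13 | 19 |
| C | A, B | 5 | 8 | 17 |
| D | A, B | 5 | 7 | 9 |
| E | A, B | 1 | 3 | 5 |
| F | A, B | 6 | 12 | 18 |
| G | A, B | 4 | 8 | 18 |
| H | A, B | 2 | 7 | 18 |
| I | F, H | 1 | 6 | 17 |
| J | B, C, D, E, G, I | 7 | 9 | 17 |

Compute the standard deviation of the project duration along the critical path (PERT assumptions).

4.58 days

te_A = (10 + 4·12 + 26)/6 = 84/6 = 14; σ²_A = ((26−10)/6)² = 7.111
te_B = (7 + 4·13 + 19)/6 = 78/6 = 13; σ²_B = ((19−7)/6)² = 4.000
te_C = (5 + 4·8 + 17)/6 = 54/6 = 9; σ²_C = ((17−5)/6)² = 4.000
te_D = (5 + 4·7 + 9)/6 = 42/6 = 7; σ²_D = ((9−5)/6)² = 0.444
te_E = (1 + 4·3 + 5)/6 = 18/6 = 3; σ²_E = ((5−1)/6)² = 0.444
te_F = (6 + 4·12 + 18)/6 = 72/6 = 12; σ²_F = ((18−6)/6)² = 4.000
te_G = (4 + 4·8 + 18)/6 = 54/6 = 9; σ²_G = ((18−4)/6)² = 5.444
te_H = (2 + 4·7 + 18)/6 = 48/6 = 8; σ²_H = ((18−2)/6)² = 7.111
te_I = (1 + 4·6 + 17)/6 = 42/6 = 7; σ²_I = ((17−1)/6)² = 7.111
te_J = (7 + 4·9 + 17)/6 = 60/6 = 10; σ²_J = ((17−7)/6)² = 2.778

Forward pass:
ES_A = 0; EF_A = 14
ES_B = 0; EF_B = 13
ES_C = max(EF_A=14, EF_B=13) = 14; EF_C = 14+9 = 23
ES_D = max(EF_A=14, EF_B=13) = 14; EF_D = 14+7 = 21
ES_E = max(EF_A=14, EF_B=13) = 14; EF_E = 14+3 = 17
ES_F = max(EF_A=14, EF_B=13) = 14; EF_F = 14+12 = 26
ES_G = max(EF_A=14, EF_B=13) = 14; EF_G = 14+9 = 23
ES_H = max(EF_A=14, EF_B=13) = 14; EF_H = 14+8 = 22
ES_I = max(EF_F=26, EF_H=22) = 26; EF_I = 26+7 = 33
ES_J = max(EF_B=13, EF_C=23, EF_D=21, EF_E=17, EF_G=23, EF_I=33) = 33; EF_J = 33+10 = 43
Expected project duration μ = 43 days. Critical path: A → F → I → J.

Variance along critical path = 7.111 + 4.000 + 7.111 + 2.778 = 21.000
σ = √21.000 = 4.583 days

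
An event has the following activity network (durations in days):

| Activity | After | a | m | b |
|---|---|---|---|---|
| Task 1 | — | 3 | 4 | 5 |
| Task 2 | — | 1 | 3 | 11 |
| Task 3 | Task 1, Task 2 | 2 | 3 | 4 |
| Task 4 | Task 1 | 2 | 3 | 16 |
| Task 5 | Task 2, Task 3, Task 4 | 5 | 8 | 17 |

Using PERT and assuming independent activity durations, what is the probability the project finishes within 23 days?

te_Task 1 = (3 + 4·4 + 5)/6 = 24/6 = 4; σ²_Task 1 = ((5−3)/6)² = 0.111
te_Task 2 = (1 + 4·3 + 11)/6 = 24/6 = 4; σ²_Task 2 = ((11−1)/6)² = 2.778
te_Task 3 = (2 + 4·3 + 4)/6 = 18/6 = 3; σ²_Task 3 = ((4−2)/6)² = 0.111
te_Task 4 = (2 + 4·3 + 16)/6 = 30/6 = 5; σ²_Task 4 = ((16−2)/6)² = 5.444
te_Task 5 = (5 + 4·8 + 17)/6 = 54/6 = 9; σ²_Task 5 = ((17−5)/6)² = 4.000

Forward pass:
ES_Task 1 = 0; EF_Task 1 = 4
ES_Task 2 = 0; EF_Task 2 = 4
ES_Task 3 = max(EF_Task 1=4, EF_Task 2=4) = 4; EF_Task 3 = 4+3 = 7
ES_Task 4 = 4; EF_Task 4 = 4+5 = 9
ES_Task 5 = max(EF_Task 2=4, EF_Task 3=7, EF_Task 4=9) = 9; EF_Task 5 = 9+9 = 18
Expected project duration μ = 18 days. Critical path: Task 1 → Task 4 → Task 5.

Variance along critical path = 0.111 + 5.444 + 4.000 = 9.556; σ = √9.556 = 3.091 days.
Z = (23 − 18) / 3.091 = 1.617
P(T ≤ 23) = Φ(1.617) ≈ 0.947

0.947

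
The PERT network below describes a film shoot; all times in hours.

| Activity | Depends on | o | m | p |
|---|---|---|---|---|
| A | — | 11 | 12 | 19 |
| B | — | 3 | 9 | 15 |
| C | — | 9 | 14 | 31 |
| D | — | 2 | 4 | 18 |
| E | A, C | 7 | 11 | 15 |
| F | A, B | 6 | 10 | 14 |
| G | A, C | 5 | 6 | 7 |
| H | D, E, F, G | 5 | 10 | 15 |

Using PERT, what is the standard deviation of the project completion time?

te_A = (11 + 4·12 + 19)/6 = 78/6 = 13; σ²_A = ((19−11)/6)² = 1.778
te_B = (3 + 4·9 + 15)/6 = 54/6 = 9; σ²_B = ((15−3)/6)² = 4.000
te_C = (9 + 4·14 + 31)/6 = 96/6 = 16; σ²_C = ((31−9)/6)² = 13.444
te_D = (2 + 4·4 + 18)/6 = 36/6 = 6; σ²_D = ((18−2)/6)² = 7.111
te_E = (7 + 4·11 + 15)/6 = 66/6 = 11; σ²_E = ((15−7)/6)² = 1.778
te_F = (6 + 4·10 + 14)/6 = 60/6 = 10; σ²_F = ((14−6)/6)² = 1.778
te_G = (5 + 4·6 + 7)/6 = 36/6 = 6; σ²_G = ((7−5)/6)² = 0.111
te_H = (5 + 4·10 + 15)/6 = 60/6 = 10; σ²_H = ((15−5)/6)² = 2.778

Forward pass:
ES_A = 0; EF_A = 13
ES_B = 0; EF_B = 9
ES_C = 0; EF_C = 16
ES_D = 0; EF_D = 6
ES_E = max(EF_A=13, EF_C=16) = 16; EF_E = 16+11 = 27
ES_F = max(EF_A=13, EF_B=9) = 13; EF_F = 13+10 = 23
ES_G = max(EF_A=13, EF_C=16) = 16; EF_G = 16+6 = 22
ES_H = max(EF_D=6, EF_E=27, EF_F=23, EF_G=22) = 27; EF_H = 27+10 = 37
Expected project duration μ = 37 hours. Critical path: C → E → H.

Variance along critical path = 13.444 + 1.778 + 2.778 = 18.000
σ = √18.000 = 4.243 hours

4.24 hours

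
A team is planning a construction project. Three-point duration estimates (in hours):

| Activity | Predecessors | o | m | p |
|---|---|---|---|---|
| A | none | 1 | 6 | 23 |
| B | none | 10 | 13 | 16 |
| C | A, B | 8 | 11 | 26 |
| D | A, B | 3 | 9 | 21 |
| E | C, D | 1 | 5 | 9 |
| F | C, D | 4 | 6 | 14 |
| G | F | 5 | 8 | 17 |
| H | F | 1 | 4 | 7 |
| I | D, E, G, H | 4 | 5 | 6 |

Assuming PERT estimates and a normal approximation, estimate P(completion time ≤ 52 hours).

0.888

te_A = (1 + 4·6 + 23)/6 = 48/6 = 8; σ²_A = ((23−1)/6)² = 13.444
te_B = (10 + 4·13 + 16)/6 = 78/6 = 13; σ²_B = ((16−10)/6)² = 1.000
te_C = (8 + 4·11 + 26)/6 = 78/6 = 13; σ²_C = ((26−8)/6)² = 9.000
te_D = (3 + 4·9 + 21)/6 = 60/6 = 10; σ²_D = ((21−3)/6)² = 9.000
te_E = (1 + 4·5 + 9)/6 = 30/6 = 5; σ²_E = ((9−1)/6)² = 1.778
te_F = (4 + 4·6 + 14)/6 = 42/6 = 7; σ²_F = ((14−4)/6)² = 2.778
te_G = (5 + 4·8 + 17)/6 = 54/6 = 9; σ²_G = ((17−5)/6)² = 4.000
te_H = (1 + 4·4 + 7)/6 = 24/6 = 4; σ²_H = ((7−1)/6)² = 1.000
te_I = (4 + 4·5 + 6)/6 = 30/6 = 5; σ²_I = ((6−4)/6)² = 0.111

Forward pass:
ES_A = 0; EF_A = 8
ES_B = 0; EF_B = 13
ES_C = max(EF_A=8, EF_B=13) = 13; EF_C = 13+13 = 26
ES_D = max(EF_A=8, EF_B=13) = 13; EF_D = 13+10 = 23
ES_E = max(EF_C=26, EF_D=23) = 26; EF_E = 26+5 = 31
ES_F = max(EF_C=26, EF_D=23) = 26; EF_F = 26+7 = 33
ES_G = 33; EF_G = 33+9 = 42
ES_H = 33; EF_H = 33+4 = 37
ES_I = max(EF_D=23, EF_E=31, EF_G=42, EF_H=37) = 42; EF_I = 42+5 = 47
Expected project duration μ = 47 hours. Critical path: B → C → F → G → I.

Variance along critical path = 1.000 + 9.000 + 2.778 + 4.000 + 0.111 = 16.889; σ = √16.889 = 4.110 hours.
Z = (52 − 47) / 4.110 = 1.217
P(T ≤ 52) = Φ(1.217) ≈ 0.888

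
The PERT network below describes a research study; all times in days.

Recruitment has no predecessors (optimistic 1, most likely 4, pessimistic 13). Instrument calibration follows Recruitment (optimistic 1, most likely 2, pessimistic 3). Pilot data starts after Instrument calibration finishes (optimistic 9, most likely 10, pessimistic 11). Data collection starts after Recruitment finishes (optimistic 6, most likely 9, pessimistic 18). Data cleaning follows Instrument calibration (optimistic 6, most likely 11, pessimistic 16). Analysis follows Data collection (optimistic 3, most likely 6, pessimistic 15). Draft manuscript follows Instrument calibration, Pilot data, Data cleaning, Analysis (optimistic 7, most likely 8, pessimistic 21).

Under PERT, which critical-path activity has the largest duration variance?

te_Recruitment = (1 + 4·4 + 13)/6 = 30/6 = 5; σ²_Recruitment = ((13−1)/6)² = 4.000
te_Instrument calibration = (1 + 4·2 + 3)/6 = 12/6 = 2; σ²_Instrument calibration = ((3−1)/6)² = 0.111
te_Pilot data = (9 + 4·10 + 11)/6 = 60/6 = 10; σ²_Pilot data = ((11−9)/6)² = 0.111
te_Data collection = (6 + 4·9 + 18)/6 = 60/6 = 10; σ²_Data collection = ((18−6)/6)² = 4.000
te_Data cleaning = (6 + 4·11 + 16)/6 = 66/6 = 11; σ²_Data cleaning = ((16−6)/6)² = 2.778
te_Analysis = (3 + 4·6 + 15)/6 = 42/6 = 7; σ²_Analysis = ((15−3)/6)² = 4.000
te_Draft manuscript = (7 + 4·8 + 21)/6 = 60/6 = 10; σ²_Draft manuscript = ((21−7)/6)² = 5.444

Forward pass:
ES_Recruitment = 0; EF_Recruitment = 5
ES_Instrument calibration = 5; EF_Instrument calibration = 5+2 = 7
ES_Pilot data = 7; EF_Pilot data = 7+10 = 17
ES_Data collection = 5; EF_Data collection = 5+10 = 15
ES_Data cleaning = 7; EF_Data cleaning = 7+11 = 18
ES_Analysis = 15; EF_Analysis = 15+7 = 22
ES_Draft manuscript = max(EF_Instrument calibration=7, EF_Pilot data=17, EF_Data cleaning=18, EF_Analysis=22) = 22; EF_Draft manuscript = 22+10 = 32
Expected project duration μ = 32 days. Critical path: Recruitment → Data collection → Analysis → Draft manuscript.

Variances on critical path: σ²_Recruitment=4.000, σ²_Data collection=4.000, σ²_Analysis=4.000, σ²_Draft manuscript=5.444.
Largest is σ²_Draft manuscript = 5.444.

Draft manuscript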